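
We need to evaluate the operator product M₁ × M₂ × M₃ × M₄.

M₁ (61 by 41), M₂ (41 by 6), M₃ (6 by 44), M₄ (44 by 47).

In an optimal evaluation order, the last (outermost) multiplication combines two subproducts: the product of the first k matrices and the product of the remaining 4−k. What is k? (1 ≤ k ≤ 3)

2

Adjacent pairs: M₁M₂ = 61·41·6 = 15006; M₂M₃ = 41·6·44 = 10824; M₃M₄ = 6·44·47 = 12408.
Length 3: M₁..M₃: k=1: 0+10824+61·41·44=120868; k=2: 15006+0+61·6·44=31110 → min 31110 | M₂..M₄: k=2: 0+12408+41·6·47=23970; k=3: 10824+0+41·44·47=95612 → min 23970.
Top-level splits: k=1: (M₁..M₁)·(M₂..M₄) → 0+23970+61·41·47 = 141517; k=2: (M₁..M₂)·(M₃..M₄) → 15006+12408+61·6·47 = 44616; k=3: (M₁..M₃)·(M₄..M₄) → 31110+0+61·44·47 = 157258.
Best split is after M₂, i.e. k = 2.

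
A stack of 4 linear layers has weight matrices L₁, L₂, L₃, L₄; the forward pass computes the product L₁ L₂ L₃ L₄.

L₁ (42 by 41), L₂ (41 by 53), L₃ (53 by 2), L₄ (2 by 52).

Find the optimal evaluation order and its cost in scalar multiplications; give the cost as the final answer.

Adjacent pairs: L₁L₂ = 42·41·53 = 91266; L₂L₃ = 41·53·2 = 4346; L₃L₄ = 53·2·52 = 5512.
Length 3: L₁..L₃: k=1: 0+4346+42·41·2=7790; k=2: 91266+0+42·53·2=95718 → min 7790 | L₂..L₄: k=2: 0+5512+41·53·52=118508; k=3: 4346+0+41·2·52=8610 → min 8610.
Length 4: L₁..L₄: k=1: 0+8610+42·41·52=98154; k=2: 91266+5512+42·53·52=212530; k=3: 7790+0+42·2·52=12158 → min 12158.
Optimal parenthesization: ((L₁ (L₂ L₃)) L₄) with cost 12158.

12158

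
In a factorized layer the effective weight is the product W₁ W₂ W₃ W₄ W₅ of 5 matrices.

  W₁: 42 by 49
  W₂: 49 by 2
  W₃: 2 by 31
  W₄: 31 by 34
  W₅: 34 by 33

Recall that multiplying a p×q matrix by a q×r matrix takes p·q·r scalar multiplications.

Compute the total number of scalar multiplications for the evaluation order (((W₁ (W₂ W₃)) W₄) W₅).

158228

(W₂ W₃): 49×2 by 2×31 → 49×31, cost 49·2·31 = 3038
(W₁ (W₂ W₃)): 42×49 by 49×31 → 42×31, cost 42·49·31 = 63798; cumulative 66836
((W₁ (W₂ W₃)) W₄): 42×31 by 31×34 → 42×34, cost 42·31·34 = 44268; cumulative 111104
(((W₁ (W₂ W₃)) W₄) W₅): 42×34 by 34×33 → 42×33, cost 42·34·33 = 47124; cumulative 158228
Total: 158228 scalar multiplications.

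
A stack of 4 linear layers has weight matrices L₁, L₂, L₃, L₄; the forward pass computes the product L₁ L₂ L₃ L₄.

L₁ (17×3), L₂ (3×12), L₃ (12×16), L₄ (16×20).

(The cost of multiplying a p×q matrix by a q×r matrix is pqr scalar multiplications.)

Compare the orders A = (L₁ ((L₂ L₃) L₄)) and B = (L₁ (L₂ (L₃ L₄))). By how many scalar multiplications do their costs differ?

3024

Order A = (L₁ ((L₂ L₃) L₄)): (L₂ L₃): 3×12 by 12×16 → 3×16, cost 3·12·16 = 576; ((L₂ L₃) L₄): 3×16 by 16×20 → 3×20, cost 3·16·20 = 960; cumulative 1536; (L₁ ((L₂ L₃) L₄)): 17×3 by 3×20 → 17×20, cost 17·3·20 = 1020; cumulative 2556. Total 2556.
Order B = (L₁ (L₂ (L₃ L₄))): (L₃ L₄): 12×16 by 16×20 → 12×20, cost 12·16·20 = 3840; (L₂ (L₃ L₄)): 3×12 by 12×20 → 3×20, cost 3·12·20 = 720; cumulative 4560; (L₁ (L₂ (L₃ L₄))): 17×3 by 3×20 → 17×20, cost 17·3·20 = 1020; cumulative 5580. Total 5580.
Difference: |2556 − 5580| = 3024.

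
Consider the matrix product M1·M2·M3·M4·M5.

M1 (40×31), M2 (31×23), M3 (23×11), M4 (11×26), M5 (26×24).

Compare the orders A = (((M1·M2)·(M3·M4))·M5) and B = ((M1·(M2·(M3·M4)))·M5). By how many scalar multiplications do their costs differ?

Order A = (((M1·M2)·(M3·M4))·M5): (M1·M2): 40×31 by 31×23 → 40×23, cost 40·31·23 = 28520; (M3·M4): 23×11 by 11×26 → 23×26, cost 23·11·26 = 6578; ((M1·M2)·(M3·M4)): 40×23 by 23×26 → 40×26, cost 40·23·26 = 23920; cumulative 59018; (((M1·M2)·(M3·M4))·M5): 40×26 by 26×24 → 40×24, cost 40·26·24 = 24960; cumulative 83978. Total 83978.
Order B = ((M1·(M2·(M3·M4)))·M5): (M3·M4): 23×11 by 11×26 → 23×26, cost 23·11·26 = 6578; (M2·(M3·M4)): 31×23 by 23×26 → 31×26, cost 31·23·26 = 18538; cumulative 25116; (M1·(M2·(M3·M4))): 40×31 by 31×26 → 40×26, cost 40·31·26 = 32240; cumulative 57356; ((M1·(M2·(M3·M4)))·M5): 40×26 by 26×24 → 40×24, cost 40·26·24 = 24960; cumulative 82316. Total 82316.
Difference: |83978 − 82316| = 1662.

1662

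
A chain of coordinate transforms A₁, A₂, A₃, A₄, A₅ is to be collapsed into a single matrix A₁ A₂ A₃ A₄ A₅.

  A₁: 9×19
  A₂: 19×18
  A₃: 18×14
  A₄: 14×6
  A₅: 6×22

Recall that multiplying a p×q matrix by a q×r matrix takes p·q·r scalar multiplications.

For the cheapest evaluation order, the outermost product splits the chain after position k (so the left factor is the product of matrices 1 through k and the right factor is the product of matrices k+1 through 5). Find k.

Adjacent pairs: A₁A₂ = 9·19·18 = 3078; A₂A₃ = 19·18·14 = 4788; A₃A₄ = 18·14·6 = 1512; A₄A₅ = 14·6·22 = 1848.
Length 3: A₁..A₃: k=1: 0+4788+9·19·14=7182; k=2: 3078+0+9·18·14=5346 → min 5346 | A₂..A₄: k=2: 0+1512+19·18·6=3564; k=3: 4788+0+19·14·6=6384 → min 3564 | A₃..A₅: k=3: 0+1848+18·14·22=7392; k=4: 1512+0+18·6·22=3888 → min 3888.
Length 4: A₁..A₄: k=1: 0+3564+9·19·6=4590; k=2: 3078+1512+9·18·6=5562; k=3: 5346+0+9·14·6=6102 → min 4590 | A₂..A₅: k=2: 0+3888+19·18·22=11412; k=3: 4788+1848+19·14·22=12488; k=4: 3564+0+19·6·22=6072 → min 6072.
Top-level splits: k=1: (A₁..A₁)·(A₂..A₅) → 0+6072+9·19·22 = 9834; k=2: (A₁..A₂)·(A₃..A₅) → 3078+3888+9·18·22 = 10530; k=3: (A₁..A₃)·(A₄..A₅) → 5346+1848+9·14·22 = 9966; k=4: (A₁..A₄)·(A₅..A₅) → 4590+0+9·6·22 = 5778.
Best split is after A₄, i.e. k = 4.

4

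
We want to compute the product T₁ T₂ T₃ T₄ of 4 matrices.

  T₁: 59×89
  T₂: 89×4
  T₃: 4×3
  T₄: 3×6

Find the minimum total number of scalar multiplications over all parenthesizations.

Adjacent pairs: T₁T₂ = 59·89·4 = 21004; T₂T₃ = 89·4·3 = 1068; T₃T₄ = 4·3·6 = 72.
Length 3: T₁..T₃: k=1: 0+1068+59·89·3=16821; k=2: 21004+0+59·4·3=21712 → min 16821 | T₂..T₄: k=2: 0+72+89·4·6=2208; k=3: 1068+0+89·3·6=2670 → min 2208.
Length 4: T₁..T₄: k=1: 0+2208+59·89·6=33714; k=2: 21004+72+59·4·6=22492; k=3: 16821+0+59·3·6=17883 → min 17883.
Optimal order: ((T₁ (T₂ T₃)) T₄) with cost 17883.

17883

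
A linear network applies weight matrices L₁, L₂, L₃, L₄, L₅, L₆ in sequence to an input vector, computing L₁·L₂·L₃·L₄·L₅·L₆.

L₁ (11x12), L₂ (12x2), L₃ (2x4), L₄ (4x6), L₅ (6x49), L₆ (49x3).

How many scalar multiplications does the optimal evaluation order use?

Adjacent pairs: L₁L₂ = 11·12·2 = 264; L₂L₃ = 12·2·4 = 96; L₃L₄ = 2·4·6 = 48; L₄L₅ = 4·6·49 = 1176; L₅L₆ = 6·49·3 = 882.
Length 3: L₁..L₃: k=1: 0+96+11·12·4=624; k=2: 264+0+11·2·4=352 → min 352 | L₂..L₄: k=2: 0+48+12·2·6=192; k=3: 96+0+12·4·6=384 → min 192 | L₃..L₅: k=3: 0+1176+2·4·49=1568; k=4: 48+0+2·6·49=636 → min 636 | L₄..L₆: k=4: 0+882+4·6·3=954; k=5: 1176+0+4·49·3=1764 → min 954.
Length 4: L₁..L₄: k=1: 0+192+11·12·6=984; k=2: 264+48+11·2·6=444; k=3: 352+0+11·4·6=616 → min 444 | L₂..L₅: k=2: 0+636+12·2·49=1812; k=3: 96+1176+12·4·49=3624; k=4: 192+0+12·6·49=3720 → min 1812 | L₃..L₆: k=3: 0+954+2·4·3=978; k=4: 48+882+2·6·3=966; k=5: 636+0+2·49·3=930 → min 930.
Length 5: L₁..L₅: k=1: 0+1812+11·12·49=8280; k=2: 264+636+11·2·49=1978; k=3: 352+1176+11·4·49=3684; k=4: 444+0+11·6·49=3678 → min 1978 | L₂..L₆: k=2: 0+930+12·2·3=1002; k=3: 96+954+12·4·3=1194; k=4: 192+882+12·6·3=1290; k=5: 1812+0+12·49·3=3576 → min 1002.
Length 6: L₁..L₆: k=1: 0+1002+11·12·3=1398; k=2: 264+930+11·2·3=1260; k=3: 352+954+11·4·3=1438; k=4: 444+882+11·6·3=1524; k=5: 1978+0+11·49·3=3595 → min 1260.
Optimal order: ((L₁·L₂)·(((L₃·L₄)·L₅)·L₆)) with cost 1260.

1260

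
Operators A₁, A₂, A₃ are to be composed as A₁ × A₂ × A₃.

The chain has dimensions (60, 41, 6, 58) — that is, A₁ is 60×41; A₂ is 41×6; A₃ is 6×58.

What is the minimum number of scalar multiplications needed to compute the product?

Order (A₁ × (A₂ × A₃)): (A₂ × A₃): 41×6 by 6×58 → 41×58, cost 41·6·58 = 14268; (A₁ × (A₂ × A₃)): 60×41 by 41×58 → 60×58, cost 60·41·58 = 142680; cumulative 156948. Total 156948.
Order ((A₁ × A₂) × A₃): (A₁ × A₂): 60×41 by 41×6 → 60×6, cost 60·41·6 = 14760; ((A₁ × A₂) × A₃): 60×6 by 6×58 → 60×58, cost 60·6·58 = 20880; cumulative 35640. Total 35640.
Minimum: 35640.

35640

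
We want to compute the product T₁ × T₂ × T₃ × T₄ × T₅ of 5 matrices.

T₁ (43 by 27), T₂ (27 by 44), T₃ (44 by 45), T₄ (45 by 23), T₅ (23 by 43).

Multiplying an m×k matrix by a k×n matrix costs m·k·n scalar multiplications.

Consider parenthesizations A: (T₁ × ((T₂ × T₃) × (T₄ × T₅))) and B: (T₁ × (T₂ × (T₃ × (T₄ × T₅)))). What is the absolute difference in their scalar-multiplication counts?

Order A = (T₁ × ((T₂ × T₃) × (T₄ × T₅))): (T₂ × T₃): 27×44 by 44×45 → 27×45, cost 27·44·45 = 53460; (T₄ × T₅): 45×23 by 23×43 → 45×43, cost 45·23·43 = 44505; ((T₂ × T₃) × (T₄ × T₅)): 27×45 by 45×43 → 27×43, cost 27·45·43 = 52245; cumulative 150210; (T₁ × ((T₂ × T₃) × (T₄ × T₅))): 43×27 by 27×43 → 43×43, cost 43·27·43 = 49923; cumulative 200133. Total 200133.
Order B = (T₁ × (T₂ × (T₃ × (T₄ × T₅)))): (T₄ × T₅): 45×23 by 23×43 → 45×43, cost 45·23·43 = 44505; (T₃ × (T₄ × T₅)): 44×45 by 45×43 → 44×43, cost 44·45·43 = 85140; cumulative 129645; (T₂ × (T₃ × (T₄ × T₅))): 27×44 by 44×43 → 27×43, cost 27·44·43 = 51084; cumulative 180729; (T₁ × (T₂ × (T₃ × (T₄ × T₅)))): 43×27 by 27×43 → 43×43, cost 43·27·43 = 49923; cumulative 230652. Total 230652.
Difference: |200133 − 230652| = 30519.

30519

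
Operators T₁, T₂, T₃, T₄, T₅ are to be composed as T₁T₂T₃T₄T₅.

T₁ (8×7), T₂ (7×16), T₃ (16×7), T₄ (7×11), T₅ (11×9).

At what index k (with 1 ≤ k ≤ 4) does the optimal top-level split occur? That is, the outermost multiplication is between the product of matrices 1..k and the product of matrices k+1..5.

Adjacent pairs: T₁T₂ = 8·7·16 = 896; T₂T₃ = 7·16·7 = 784; T₃T₄ = 16·7·11 = 1232; T₄T₅ = 7·11·9 = 693.
Length 3: T₁..T₃: k=1: 0+784+8·7·7=1176; k=2: 896+0+8·16·7=1792 → min 1176 | T₂..T₄: k=2: 0+1232+7·16·11=2464; k=3: 784+0+7·7·11=1323 → min 1323 | T₃..T₅: k=3: 0+693+16·7·9=1701; k=4: 1232+0+16·11·9=2816 → min 1701.
Length 4: T₁..T₄: k=1: 0+1323+8·7·11=1939; k=2: 896+1232+8·16·11=3536; k=3: 1176+0+8·7·11=1792 → min 1792 | T₂..T₅: k=2: 0+1701+7·16·9=2709; k=3: 784+693+7·7·9=1918; k=4: 1323+0+7·11·9=2016 → min 1918.
Top-level splits: k=1: (T₁..T₁)·(T₂..T₅) → 0+1918+8·7·9 = 2422; k=2: (T₁..T₂)·(T₃..T₅) → 896+1701+8·16·9 = 3749; k=3: (T₁..T₃)·(T₄..T₅) → 1176+693+8·7·9 = 2373; k=4: (T₁..T₄)·(T₅..T₅) → 1792+0+8·11·9 = 2584.
Best split is after T₃, i.e. k = 3.

3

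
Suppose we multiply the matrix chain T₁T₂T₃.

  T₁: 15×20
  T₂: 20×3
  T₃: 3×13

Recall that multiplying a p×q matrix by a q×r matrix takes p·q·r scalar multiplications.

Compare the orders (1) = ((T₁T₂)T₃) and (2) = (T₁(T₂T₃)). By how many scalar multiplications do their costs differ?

3195

Order (1) = ((T₁T₂)T₃): (T₁T₂): 15×20 by 20×3 → 15×3, cost 15·20·3 = 900; ((T₁T₂)T₃): 15×3 by 3×13 → 15×13, cost 15·3·13 = 585; cumulative 1485. Total 1485.
Order (2) = (T₁(T₂T₃)): (T₂T₃): 20×3 by 3×13 → 20×13, cost 20·3·13 = 780; (T₁(T₂T₃)): 15×20 by 20×13 → 15×13, cost 15·20·13 = 3900; cumulative 4680. Total 4680.
Difference: |1485 − 4680| = 3195.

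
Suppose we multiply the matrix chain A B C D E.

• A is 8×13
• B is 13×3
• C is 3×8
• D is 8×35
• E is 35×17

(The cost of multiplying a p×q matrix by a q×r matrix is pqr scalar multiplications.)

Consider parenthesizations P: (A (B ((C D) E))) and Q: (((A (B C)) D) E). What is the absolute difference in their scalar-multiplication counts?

Order P = (A (B ((C D) E))): (C D): 3×8 by 8×35 → 3×35, cost 3·8·35 = 840; ((C D) E): 3×35 by 35×17 → 3×17, cost 3·35·17 = 1785; cumulative 2625; (B ((C D) E)): 13×3 by 3×17 → 13×17, cost 13·3·17 = 663; cumulative 3288; (A (B ((C D) E))): 8×13 by 13×17 → 8×17, cost 8·13·17 = 1768; cumulative 5056. Total 5056.
Order Q = (((A (B C)) D) E): (B C): 13×3 by 3×8 → 13×8, cost 13·3·8 = 312; (A (B C)): 8×13 by 13×8 → 8×8, cost 8·13·8 = 832; cumulative 1144; ((A (B C)) D): 8×8 by 8×35 → 8×35, cost 8·8·35 = 2240; cumulative 3384; (((A (B C)) D) E): 8×35 by 35×17 → 8×17, cost 8·35·17 = 4760; cumulative 8144. Total 8144.
Difference: |5056 − 8144| = 3088.

3088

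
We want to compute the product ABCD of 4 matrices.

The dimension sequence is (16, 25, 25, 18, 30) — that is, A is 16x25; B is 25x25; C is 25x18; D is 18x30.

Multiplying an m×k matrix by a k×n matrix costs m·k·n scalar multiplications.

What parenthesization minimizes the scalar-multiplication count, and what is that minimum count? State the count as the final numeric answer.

25840

Adjacent pairs: AB = 16·25·25 = 10000; BC = 25·25·18 = 11250; CD = 25·18·30 = 13500.
Length 3: A..C: k=1: 0+11250+16·25·18=18450; k=2: 10000+0+16·25·18=17200 → min 17200 | B..D: k=2: 0+13500+25·25·30=32250; k=3: 11250+0+25·18·30=24750 → min 24750.
Length 4: A..D: k=1: 0+24750+16·25·30=36750; k=2: 10000+13500+16·25·30=35500; k=3: 17200+0+16·18·30=25840 → min 25840.
Optimal parenthesization: (((AB)C)D) with cost 25840.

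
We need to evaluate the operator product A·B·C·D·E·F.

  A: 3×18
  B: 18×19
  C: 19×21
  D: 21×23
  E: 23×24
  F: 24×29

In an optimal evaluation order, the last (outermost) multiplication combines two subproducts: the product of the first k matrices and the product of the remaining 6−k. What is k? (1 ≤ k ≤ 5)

5

Adjacent pairs: AB = 3·18·19 = 1026; BC = 18·19·21 = 7182; CD = 19·21·23 = 9177; DE = 21·23·24 = 11592; EF = 23·24·29 = 16008.
Length 3: A..C: k=1: 0+7182+3·18·21=8316; k=2: 1026+0+3·19·21=2223 → min 2223 | B..D: k=2: 0+9177+18·19·23=17043; k=3: 7182+0+18·21·23=15876 → min 15876 | C..E: k=3: 0+11592+19·21·24=21168; k=4: 9177+0+19·23·24=19665 → min 19665 | D..F: k=4: 0+16008+21·23·29=30015; k=5: 11592+0+21·24·29=26208 → min 26208.
Length 4: A..D: k=1: 0+15876+3·18·23=17118; k=2: 1026+9177+3·19·23=11514; k=3: 2223+0+3·21·23=3672 → min 3672 | B..E: k=2: 0+19665+18·19·24=27873; k=3: 7182+11592+18·21·24=27846; k=4: 15876+0+18·23·24=25812 → min 25812 | C..F: k=3: 0+26208+19·21·29=37779; k=4: 9177+16008+19·23·29=37858; k=5: 19665+0+19·24·29=32889 → min 32889.
Length 5: A..E: k=1: 0+25812+3·18·24=27108; k=2: 1026+19665+3·19·24=22059; k=3: 2223+11592+3·21·24=15327; k=4: 3672+0+3·23·24=5328 → min 5328 | B..F: k=2: 0+32889+18·19·29=42807; k=3: 7182+26208+18·21·29=44352; k=4: 15876+16008+18·23·29=43890; k=5: 25812+0+18·24·29=38340 → min 38340.
Top-level splits: k=1: (A..A)·(B..F) → 0+38340+3·18·29 = 39906; k=2: (A..B)·(C..F) → 1026+32889+3·19·29 = 35568; k=3: (A..C)·(D..F) → 2223+26208+3·21·29 = 30258; k=4: (A..D)·(E..F) → 3672+16008+3·23·29 = 21681; k=5: (A..E)·(F..F) → 5328+0+3·24·29 = 7416.
Best split is after E, i.e. k = 5.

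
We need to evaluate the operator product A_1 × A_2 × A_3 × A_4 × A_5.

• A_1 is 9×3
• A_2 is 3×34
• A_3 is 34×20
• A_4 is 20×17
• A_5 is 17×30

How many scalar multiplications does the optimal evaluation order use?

Adjacent pairs: A_1A_2 = 9·3·34 = 918; A_2A_3 = 3·34·20 = 2040; A_3A_4 = 34·20·17 = 11560; A_4A_5 = 20·17·30 = 10200.
Length 3: A_1..A_3: k=1: 0+2040+9·3·20=2580; k=2: 918+0+9·34·20=7038 → min 2580 | A_2..A_4: k=2: 0+11560+3·34·17=13294; k=3: 2040+0+3·20·17=3060 → min 3060 | A_3..A_5: k=3: 0+10200+34·20·30=30600; k=4: 11560+0+34·17·30=28900 → min 28900.
Length 4: A_1..A_4: k=1: 0+3060+9·3·17=3519; k=2: 918+11560+9·34·17=17680; k=3: 2580+0+9·20·17=5640 → min 3519 | A_2..A_5: k=2: 0+28900+3·34·30=31960; k=3: 2040+10200+3·20·30=14040; k=4: 3060+0+3·17·30=4590 → min 4590.
Length 5: A_1..A_5: k=1: 0+4590+9·3·30=5400; k=2: 918+28900+9·34·30=38998; k=3: 2580+10200+9·20·30=18180; k=4: 3519+0+9·17·30=8109 → min 5400.
Optimal order: (A_1 × (((A_2 × A_3) × A_4) × A_5)) with cost 5400.

5400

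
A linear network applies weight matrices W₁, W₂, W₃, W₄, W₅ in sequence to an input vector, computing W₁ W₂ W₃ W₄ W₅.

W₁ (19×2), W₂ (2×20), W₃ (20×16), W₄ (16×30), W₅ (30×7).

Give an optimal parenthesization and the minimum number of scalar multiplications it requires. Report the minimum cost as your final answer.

2286

Adjacent pairs: W₁W₂ = 19·2·20 = 760; W₂W₃ = 2·20·16 = 640; W₃W₄ = 20·16·30 = 9600; W₄W₅ = 16·30·7 = 3360.
Length 3: W₁..W₃: k=1: 0+640+19·2·16=1248; k=2: 760+0+19·20·16=6840 → min 1248 | W₂..W₄: k=2: 0+9600+2·20·30=10800; k=3: 640+0+2·16·30=1600 → min 1600 | W₃..W₅: k=3: 0+3360+20·16·7=5600; k=4: 9600+0+20·30·7=13800 → min 5600.
Length 4: W₁..W₄: k=1: 0+1600+19·2·30=2740; k=2: 760+9600+19·20·30=21760; k=3: 1248+0+19·16·30=10368 → min 2740 | W₂..W₅: k=2: 0+5600+2·20·7=5880; k=3: 640+3360+2·16·7=4224; k=4: 1600+0+2·30·7=2020 → min 2020.
Length 5: W₁..W₅: k=1: 0+2020+19·2·7=2286; k=2: 760+5600+19·20·7=9020; k=3: 1248+3360+19·16·7=6736; k=4: 2740+0+19·30·7=6730 → min 2286.
Optimal parenthesization: (W₁ (((W₂ W₃) W₄) W₅)) with cost 2286.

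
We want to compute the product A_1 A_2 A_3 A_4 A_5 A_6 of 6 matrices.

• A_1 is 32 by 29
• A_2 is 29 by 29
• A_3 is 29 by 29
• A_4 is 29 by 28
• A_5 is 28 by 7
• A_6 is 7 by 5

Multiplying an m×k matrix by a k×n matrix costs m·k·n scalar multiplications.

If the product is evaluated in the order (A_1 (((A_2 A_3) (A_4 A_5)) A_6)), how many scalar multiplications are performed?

(A_2 A_3): 29×29 by 29×29 → 29×29, cost 29·29·29 = 24389
(A_4 A_5): 29×28 by 28×7 → 29×7, cost 29·28·7 = 5684
((A_2 A_3) (A_4 A_5)): 29×29 by 29×7 → 29×7, cost 29·29·7 = 5887; cumulative 35960
(((A_2 A_3) (A_4 A_5)) A_6): 29×7 by 7×5 → 29×5, cost 29·7·5 = 1015; cumulative 36975
(A_1 (((A_2 A_3) (A_4 A_5)) A_6)): 32×29 by 29×5 → 32×5, cost 32·29·5 = 4640; cumulative 41615
Total: 41615 scalar multiplications.

41615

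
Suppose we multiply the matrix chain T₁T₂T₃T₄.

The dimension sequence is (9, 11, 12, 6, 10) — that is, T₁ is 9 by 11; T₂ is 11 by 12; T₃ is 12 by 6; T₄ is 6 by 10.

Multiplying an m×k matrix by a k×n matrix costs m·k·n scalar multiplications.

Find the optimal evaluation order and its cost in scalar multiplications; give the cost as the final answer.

1926

Adjacent pairs: T₁T₂ = 9·11·12 = 1188; T₂T₃ = 11·12·6 = 792; T₃T₄ = 12·6·10 = 720.
Length 3: T₁..T₃: k=1: 0+792+9·11·6=1386; k=2: 1188+0+9·12·6=1836 → min 1386 | T₂..T₄: k=2: 0+720+11·12·10=2040; k=3: 792+0+11·6·10=1452 → min 1452.
Length 4: T₁..T₄: k=1: 0+1452+9·11·10=2442; k=2: 1188+720+9·12·10=2988; k=3: 1386+0+9·6·10=1926 → min 1926.
Optimal parenthesization: ((T₁(T₂T₃))T₄) with cost 1926.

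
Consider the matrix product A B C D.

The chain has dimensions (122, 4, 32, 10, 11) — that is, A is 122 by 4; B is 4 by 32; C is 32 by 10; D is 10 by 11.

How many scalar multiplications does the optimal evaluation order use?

7088

Adjacent pairs: AB = 122·4·32 = 15616; BC = 4·32·10 = 1280; CD = 32·10·11 = 3520.
Length 3: A..C: k=1: 0+1280+122·4·10=6160; k=2: 15616+0+122·32·10=54656 → min 6160 | B..D: k=2: 0+3520+4·32·11=4928; k=3: 1280+0+4·10·11=1720 → min 1720.
Length 4: A..D: k=1: 0+1720+122·4·11=7088; k=2: 15616+3520+122·32·11=62080; k=3: 6160+0+122·10·11=19580 → min 7088.
Optimal order: (A ((B C) D)) with cost 7088.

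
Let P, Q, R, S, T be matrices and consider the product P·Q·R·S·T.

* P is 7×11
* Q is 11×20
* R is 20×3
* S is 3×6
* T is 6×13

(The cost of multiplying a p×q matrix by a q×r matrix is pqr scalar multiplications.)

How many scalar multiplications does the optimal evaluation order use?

Adjacent pairs: PQ = 7·11·20 = 1540; QR = 11·20·3 = 660; RS = 20·3·6 = 360; ST = 3·6·13 = 234.
Length 3: P..R: k=1: 0+660+7·11·3=891; k=2: 1540+0+7·20·3=1960 → min 891 | Q..S: k=2: 0+360+11·20·6=1680; k=3: 660+0+11·3·6=858 → min 858 | R..T: k=3: 0+234+20·3·13=1014; k=4: 360+0+20·6·13=1920 → min 1014.
Length 4: P..S: k=1: 0+858+7·11·6=1320; k=2: 1540+360+7·20·6=2740; k=3: 891+0+7·3·6=1017 → min 1017 | Q..T: k=2: 0+1014+11·20·13=3874; k=3: 660+234+11·3·13=1323; k=4: 858+0+11·6·13=1716 → min 1323.
Length 5: P..T: k=1: 0+1323+7·11·13=2324; k=2: 1540+1014+7·20·13=4374; k=3: 891+234+7·3·13=1398; k=4: 1017+0+7·6·13=1563 → min 1398.
Optimal order: ((P·(Q·R))·(S·T)) with cost 1398.

1398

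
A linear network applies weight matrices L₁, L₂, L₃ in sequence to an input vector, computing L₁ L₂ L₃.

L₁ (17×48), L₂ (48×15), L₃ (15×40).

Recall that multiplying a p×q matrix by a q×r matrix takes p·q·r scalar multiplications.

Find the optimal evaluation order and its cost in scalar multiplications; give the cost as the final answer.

(L₁ (L₂ L₃)): cost 61440.
((L₁ L₂) L₃): cost 22440.
Optimal: ((L₁ L₂) L₃) with cost 22440.

22440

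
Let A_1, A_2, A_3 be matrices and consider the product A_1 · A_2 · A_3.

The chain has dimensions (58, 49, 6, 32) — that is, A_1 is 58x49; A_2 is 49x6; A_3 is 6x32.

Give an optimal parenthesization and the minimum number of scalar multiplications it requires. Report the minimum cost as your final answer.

28188

(A_1 · (A_2 · A_3)): cost 100352.
((A_1 · A_2) · A_3): cost 28188.
Optimal: ((A_1 · A_2) · A_3) with cost 28188.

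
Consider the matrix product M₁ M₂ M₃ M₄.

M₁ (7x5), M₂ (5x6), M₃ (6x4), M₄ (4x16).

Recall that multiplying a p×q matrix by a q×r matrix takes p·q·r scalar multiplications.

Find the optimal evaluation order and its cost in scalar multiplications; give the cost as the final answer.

Adjacent pairs: M₁M₂ = 7·5·6 = 210; M₂M₃ = 5·6·4 = 120; M₃M₄ = 6·4·16 = 384.
Length 3: M₁..M₃: k=1: 0+120+7·5·4=260; k=2: 210+0+7·6·4=378 → min 260 | M₂..M₄: k=2: 0+384+5·6·16=864; k=3: 120+0+5·4·16=440 → min 440.
Length 4: M₁..M₄: k=1: 0+440+7·5·16=1000; k=2: 210+384+7·6·16=1266; k=3: 260+0+7·4·16=708 → min 708.
Optimal parenthesization: ((M₁ (M₂ M₃)) M₄) with cost 708.

708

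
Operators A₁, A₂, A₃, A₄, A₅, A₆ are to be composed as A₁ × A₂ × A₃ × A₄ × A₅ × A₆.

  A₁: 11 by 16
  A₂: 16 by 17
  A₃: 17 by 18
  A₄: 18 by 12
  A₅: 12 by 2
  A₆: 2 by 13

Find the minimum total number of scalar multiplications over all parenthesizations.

Adjacent pairs: A₁A₂ = 11·16·17 = 2992; A₂A₃ = 16·17·18 = 4896; A₃A₄ = 17·18·12 = 3672; A₄A₅ = 18·12·2 = 432; A₅A₆ = 12·2·13 = 312.
Length 3: A₁..A₃: k=1: 0+4896+11·16·18=8064; k=2: 2992+0+11·17·18=6358 → min 6358 | A₂..A₄: k=2: 0+3672+16·17·12=6936; k=3: 4896+0+16·18·12=8352 → min 6936 | A₃..A₅: k=3: 0+432+17·18·2=1044; k=4: 3672+0+17·12·2=4080 → min 1044 | A₄..A₆: k=4: 0+312+18·12·13=3120; k=5: 432+0+18·2·13=900 → min 900.
Length 4: A₁..A₄: k=1: 0+6936+11·16·12=9048; k=2: 2992+3672+11·17·12=8908; k=3: 6358+0+11·18·12=8734 → min 8734 | A₂..A₅: k=2: 0+1044+16·17·2=1588; k=3: 4896+432+16·18·2=5904; k=4: 6936+0+16·12·2=7320 → min 1588 | A₃..A₆: k=3: 0+900+17·18·13=4878; k=4: 3672+312+17·12·13=6636; k=5: 1044+0+17·2·13=1486 → min 1486.
Length 5: A₁..A₅: k=1: 0+1588+11·16·2=1940; k=2: 2992+1044+11·17·2=4410; k=3: 6358+432+11·18·2=7186; k=4: 8734+0+11·12·2=8998 → min 1940 | A₂..A₆: k=2: 0+1486+16·17·13=5022; k=3: 4896+900+16·18·13=9540; k=4: 6936+312+16·12·13=9744; k=5: 1588+0+16·2·13=2004 → min 2004.
Length 6: A₁..A₆: k=1: 0+2004+11·16·13=4292; k=2: 2992+1486+11·17·13=6909; k=3: 6358+900+11·18·13=9832; k=4: 8734+312+11·12·13=10762; k=5: 1940+0+11·2·13=2226 → min 2226.
Optimal order: ((A₁ × (A₂ × (A₃ × (A₄ × A₅)))) × A₆) with cost 2226.

2226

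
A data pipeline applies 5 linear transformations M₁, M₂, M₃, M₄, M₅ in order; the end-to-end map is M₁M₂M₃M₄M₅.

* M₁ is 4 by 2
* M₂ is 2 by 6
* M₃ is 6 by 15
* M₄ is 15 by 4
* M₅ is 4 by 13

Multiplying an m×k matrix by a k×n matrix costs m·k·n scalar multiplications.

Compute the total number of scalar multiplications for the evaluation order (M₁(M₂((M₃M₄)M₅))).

(M₃M₄): 6×15 by 15×4 → 6×4, cost 6·15·4 = 360
((M₃M₄)M₅): 6×4 by 4×13 → 6×13, cost 6·4·13 = 312; cumulative 672
(M₂((M₃M₄)M₅)): 2×6 by 6×13 → 2×13, cost 2·6·13 = 156; cumulative 828
(M₁(M₂((M₃M₄)M₅))): 4×2 by 2×13 → 4×13, cost 4·2·13 = 104; cumulative 932
Total: 932 scalar multiplications.

932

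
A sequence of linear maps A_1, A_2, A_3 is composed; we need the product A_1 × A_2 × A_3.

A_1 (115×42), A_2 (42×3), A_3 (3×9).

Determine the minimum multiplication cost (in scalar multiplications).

17595

Order (A_1 × (A_2 × A_3)): (A_2 × A_3): 42×3 by 3×9 → 42×9, cost 42·3·9 = 1134; (A_1 × (A_2 × A_3)): 115×42 by 42×9 → 115×9, cost 115·42·9 = 43470; cumulative 44604. Total 44604.
Order ((A_1 × A_2) × A_3): (A_1 × A_2): 115×42 by 42×3 → 115×3, cost 115·42·3 = 14490; ((A_1 × A_2) × A_3): 115×3 by 3×9 → 115×9, cost 115·3·9 = 3105; cumulative 17595. Total 17595.
Minimum: 17595.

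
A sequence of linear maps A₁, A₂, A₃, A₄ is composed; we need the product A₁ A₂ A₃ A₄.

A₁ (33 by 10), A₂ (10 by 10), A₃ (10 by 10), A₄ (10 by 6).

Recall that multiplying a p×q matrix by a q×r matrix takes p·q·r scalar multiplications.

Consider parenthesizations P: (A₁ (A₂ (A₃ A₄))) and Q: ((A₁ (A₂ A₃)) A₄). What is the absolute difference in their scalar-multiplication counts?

Order P = (A₁ (A₂ (A₃ A₄))): (A₃ A₄): 10×10 by 10×6 → 10×6, cost 10·10·6 = 600; (A₂ (A₃ A₄)): 10×10 by 10×6 → 10×6, cost 10·10·6 = 600; cumulative 1200; (A₁ (A₂ (A₃ A₄))): 33×10 by 10×6 → 33×6, cost 33·10·6 = 1980; cumulative 3180. Total 3180.
Order Q = ((A₁ (A₂ A₃)) A₄): (A₂ A₃): 10×10 by 10×10 → 10×10, cost 10·10·10 = 1000; (A₁ (A₂ A₃)): 33×10 by 10×10 → 33×10, cost 33·10·10 = 3300; cumulative 4300; ((A₁ (A₂ A₃)) A₄): 33×10 by 10×6 → 33×6, cost 33·10·6 = 1980; cumulative 6280. Total 6280.
Difference: |3180 − 6280| = 3100.

3100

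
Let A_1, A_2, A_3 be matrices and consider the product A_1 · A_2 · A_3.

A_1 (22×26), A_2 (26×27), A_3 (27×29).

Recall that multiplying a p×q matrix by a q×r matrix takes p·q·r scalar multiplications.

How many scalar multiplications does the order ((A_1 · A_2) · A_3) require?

(A_1 · A_2): 22×26 by 26×27 → 22×27, cost 22·26·27 = 15444
((A_1 · A_2) · A_3): 22×27 by 27×29 → 22×29, cost 22·27·29 = 17226; cumulative 32670
Total: 32670 scalar multiplications.

32670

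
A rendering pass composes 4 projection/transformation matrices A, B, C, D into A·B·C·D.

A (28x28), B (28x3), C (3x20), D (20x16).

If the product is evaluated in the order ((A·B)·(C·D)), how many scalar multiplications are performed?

4656

(A·B): 28×28 by 28×3 → 28×3, cost 28·28·3 = 2352
(C·D): 3×20 by 20×16 → 3×16, cost 3·20·16 = 960
((A·B)·(C·D)): 28×3 by 3×16 → 28×16, cost 28·3·16 = 1344; cumulative 4656
Total: 4656 scalar multiplications.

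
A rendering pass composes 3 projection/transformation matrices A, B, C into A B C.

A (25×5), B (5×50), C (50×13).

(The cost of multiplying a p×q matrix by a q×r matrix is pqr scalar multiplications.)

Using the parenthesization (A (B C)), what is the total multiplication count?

(B C): 5×50 by 50×13 → 5×13, cost 5·50·13 = 3250
(A (B C)): 25×5 by 5×13 → 25×13, cost 25·5·13 = 1625; cumulative 4875
Total: 4875 scalar multiplications.

4875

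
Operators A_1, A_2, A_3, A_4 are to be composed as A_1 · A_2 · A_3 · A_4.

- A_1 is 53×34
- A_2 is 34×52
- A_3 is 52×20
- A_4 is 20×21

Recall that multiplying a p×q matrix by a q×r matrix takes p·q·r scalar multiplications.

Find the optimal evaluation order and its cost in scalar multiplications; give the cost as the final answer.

87482

Adjacent pairs: A_1A_2 = 53·34·52 = 93704; A_2A_3 = 34·52·20 = 35360; A_3A_4 = 52·20·21 = 21840.
Length 3: A_1..A_3: k=1: 0+35360+53·34·20=71400; k=2: 93704+0+53·52·20=148824 → min 71400 | A_2..A_4: k=2: 0+21840+34·52·21=58968; k=3: 35360+0+34·20·21=49640 → min 49640.
Length 4: A_1..A_4: k=1: 0+49640+53·34·21=87482; k=2: 93704+21840+53·52·21=173420; k=3: 71400+0+53·20·21=93660 → min 87482.
Optimal parenthesization: (A_1 · ((A_2 · A_3) · A_4)) with cost 87482.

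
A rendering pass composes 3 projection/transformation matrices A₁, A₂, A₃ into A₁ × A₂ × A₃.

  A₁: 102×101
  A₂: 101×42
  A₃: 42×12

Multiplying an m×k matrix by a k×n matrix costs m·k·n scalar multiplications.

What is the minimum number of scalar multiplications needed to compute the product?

174528

Order (A₁ × (A₂ × A₃)): (A₂ × A₃): 101×42 by 42×12 → 101×12, cost 101·42·12 = 50904; (A₁ × (A₂ × A₃)): 102×101 by 101×12 → 102×12, cost 102·101·12 = 123624; cumulative 174528. Total 174528.
Order ((A₁ × A₂) × A₃): (A₁ × A₂): 102×101 by 101×42 → 102×42, cost 102·101·42 = 432684; ((A₁ × A₂) × A₃): 102×42 by 42×12 → 102×12, cost 102·42·12 = 51408; cumulative 484092. Total 484092.
Minimum: 174528.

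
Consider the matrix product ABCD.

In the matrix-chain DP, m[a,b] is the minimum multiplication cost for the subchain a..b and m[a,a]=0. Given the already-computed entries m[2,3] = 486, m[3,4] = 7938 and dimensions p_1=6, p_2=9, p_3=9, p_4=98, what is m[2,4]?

m[2,4] = min over k∈[2,3] of m[2,k]+m[k+1,4]+p_{1}·p_k·p_{4}.
k=2: 0 + 7938 + 6·9·98 = 13230; k=3: 486 + 0 + 6·9·98 = 5778.
Minimum: 5778 at k=3.

5778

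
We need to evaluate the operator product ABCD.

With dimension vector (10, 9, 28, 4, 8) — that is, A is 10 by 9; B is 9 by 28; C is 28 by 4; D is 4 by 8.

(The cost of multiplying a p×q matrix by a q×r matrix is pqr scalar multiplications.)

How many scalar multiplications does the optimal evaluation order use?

Adjacent pairs: AB = 10·9·28 = 2520; BC = 9·28·4 = 1008; CD = 28·4·8 = 896.
Length 3: A..C: k=1: 0+1008+10·9·4=1368; k=2: 2520+0+10·28·4=3640 → min 1368 | B..D: k=2: 0+896+9·28·8=2912; k=3: 1008+0+9·4·8=1296 → min 1296.
Length 4: A..D: k=1: 0+1296+10·9·8=2016; k=2: 2520+896+10·28·8=5656; k=3: 1368+0+10·4·8=1688 → min 1688.
Optimal order: ((A(BC))D) with cost 1688.

1688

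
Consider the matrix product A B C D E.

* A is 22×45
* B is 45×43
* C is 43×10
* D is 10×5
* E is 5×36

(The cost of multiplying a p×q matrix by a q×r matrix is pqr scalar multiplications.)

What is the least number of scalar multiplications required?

Adjacent pairs: AB = 22·45·43 = 42570; BC = 45·43·10 = 19350; CD = 43·10·5 = 2150; DE = 10·5·36 = 1800.
Length 3: A..C: k=1: 0+19350+22·45·10=29250; k=2: 42570+0+22·43·10=52030 → min 29250 | B..D: k=2: 0+2150+45·43·5=11825; k=3: 19350+0+45·10·5=21600 → min 11825 | C..E: k=3: 0+1800+43·10·36=17280; k=4: 2150+0+43·5·36=9890 → min 9890.
Length 4: A..D: k=1: 0+11825+22·45·5=16775; k=2: 42570+2150+22·43·5=49450; k=3: 29250+0+22·10·5=30350 → min 16775 | B..E: k=2: 0+9890+45·43·36=79550; k=3: 19350+1800+45·10·36=37350; k=4: 11825+0+45·5·36=19925 → min 19925.
Length 5: A..E: k=1: 0+19925+22·45·36=55565; k=2: 42570+9890+22·43·36=86516; k=3: 29250+1800+22·10·36=38970; k=4: 16775+0+22·5·36=20735 → min 20735.
Optimal order: ((A (B (C D))) E) with cost 20735.

20735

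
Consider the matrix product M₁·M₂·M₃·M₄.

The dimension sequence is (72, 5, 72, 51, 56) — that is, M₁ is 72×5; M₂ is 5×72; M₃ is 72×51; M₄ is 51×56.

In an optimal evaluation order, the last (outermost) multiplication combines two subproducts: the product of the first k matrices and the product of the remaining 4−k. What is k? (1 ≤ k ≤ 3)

1

Adjacent pairs: M₁M₂ = 72·5·72 = 25920; M₂M₃ = 5·72·51 = 18360; M₃M₄ = 72·51·56 = 205632.
Length 3: M₁..M₃: k=1: 0+18360+72·5·51=36720; k=2: 25920+0+72·72·51=290304 → min 36720 | M₂..M₄: k=2: 0+205632+5·72·56=225792; k=3: 18360+0+5·51·56=32640 → min 32640.
Top-level splits: k=1: (M₁..M₁)·(M₂..M₄) → 0+32640+72·5·56 = 52800; k=2: (M₁..M₂)·(M₃..M₄) → 25920+205632+72·72·56 = 521856; k=3: (M₁..M₃)·(M₄..M₄) → 36720+0+72·51·56 = 242352.
Best split is after M₁, i.e. k = 1.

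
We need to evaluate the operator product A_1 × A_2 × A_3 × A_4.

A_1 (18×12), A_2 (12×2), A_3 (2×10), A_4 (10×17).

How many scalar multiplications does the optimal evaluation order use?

1384

Adjacent pairs: A_1A_2 = 18·12·2 = 432; A_2A_3 = 12·2·10 = 240; A_3A_4 = 2·10·17 = 340.
Length 3: A_1..A_3: k=1: 0+240+18·12·10=2400; k=2: 432+0+18·2·10=792 → min 792 | A_2..A_4: k=2: 0+340+12·2·17=748; k=3: 240+0+12·10·17=2280 → min 748.
Length 4: A_1..A_4: k=1: 0+748+18·12·17=4420; k=2: 432+340+18·2·17=1384; k=3: 792+0+18·10·17=3852 → min 1384.
Optimal order: ((A_1 × A_2) × (A_3 × A_4)) with cost 1384.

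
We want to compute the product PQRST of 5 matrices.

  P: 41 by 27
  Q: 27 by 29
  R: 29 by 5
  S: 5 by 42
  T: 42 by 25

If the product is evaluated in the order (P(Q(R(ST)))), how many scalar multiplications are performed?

56125

(ST): 5×42 by 42×25 → 5×25, cost 5·42·25 = 5250
(R(ST)): 29×5 by 5×25 → 29×25, cost 29·5·25 = 3625; cumulative 8875
(Q(R(ST))): 27×29 by 29×25 → 27×25, cost 27·29·25 = 19575; cumulative 28450
(P(Q(R(ST)))): 41×27 by 27×25 → 41×25, cost 41·27·25 = 27675; cumulative 56125
Total: 56125 scalar multiplications.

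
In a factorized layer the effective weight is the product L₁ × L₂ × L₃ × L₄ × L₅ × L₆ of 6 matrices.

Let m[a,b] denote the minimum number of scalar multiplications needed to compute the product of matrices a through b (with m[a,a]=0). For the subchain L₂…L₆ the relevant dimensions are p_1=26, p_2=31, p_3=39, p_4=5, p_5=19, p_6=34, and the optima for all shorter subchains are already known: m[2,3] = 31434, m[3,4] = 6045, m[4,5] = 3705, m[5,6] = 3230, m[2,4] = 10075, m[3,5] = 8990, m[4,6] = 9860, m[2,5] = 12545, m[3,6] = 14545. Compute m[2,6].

m[2,6] = min over k∈[2,5] of m[2,k]+m[k+1,6]+p_{1}·p_k·p_{6}.
k=2: 0 + 14545 + 26·31·34 = 41949; k=3: 31434 + 9860 + 26·39·34 = 75770; k=4: 10075 + 3230 + 26·5·34 = 17725; k=5: 12545 + 0 + 26·19·34 = 29341.
Minimum: 17725 at k=4.

17725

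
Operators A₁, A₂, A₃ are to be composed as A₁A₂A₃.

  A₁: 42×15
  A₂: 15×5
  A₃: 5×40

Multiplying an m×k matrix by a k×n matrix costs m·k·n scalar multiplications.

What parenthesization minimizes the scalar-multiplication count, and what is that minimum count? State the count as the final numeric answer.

(A₁(A₂A₃)): cost 28200.
((A₁A₂)A₃): cost 11550.
Optimal: ((A₁A₂)A₃) with cost 11550.

11550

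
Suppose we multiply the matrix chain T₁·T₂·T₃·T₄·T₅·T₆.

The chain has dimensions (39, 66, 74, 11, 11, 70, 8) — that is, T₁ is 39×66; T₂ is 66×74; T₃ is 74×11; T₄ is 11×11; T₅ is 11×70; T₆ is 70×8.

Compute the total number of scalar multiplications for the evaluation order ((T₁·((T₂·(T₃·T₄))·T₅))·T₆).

(T₃·T₄): 74×11 by 11×11 → 74×11, cost 74·11·11 = 8954
(T₂·(T₃·T₄)): 66×74 by 74×11 → 66×11, cost 66·74·11 = 53724; cumulative 62678
((T₂·(T₃·T₄))·T₅): 66×11 by 11×70 → 66×70, cost 66·11·70 = 50820; cumulative 113498
(T₁·((T₂·(T₃·T₄))·T₅)): 39×66 by 66×70 → 39×70, cost 39·66·70 = 180180; cumulative 293678
((T₁·((T₂·(T₃·T₄))·T₅))·T₆): 39×70 by 70×8 → 39×8, cost 39·70·8 = 21840; cumulative 315518
Total: 315518 scalar multiplications.

315518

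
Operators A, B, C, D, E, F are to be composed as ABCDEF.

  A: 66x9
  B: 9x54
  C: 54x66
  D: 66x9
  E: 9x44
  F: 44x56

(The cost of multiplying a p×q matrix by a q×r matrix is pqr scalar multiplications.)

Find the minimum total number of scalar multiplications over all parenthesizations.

Adjacent pairs: AB = 66·9·54 = 32076; BC = 9·54·66 = 32076; CD = 54·66·9 = 32076; DE = 66·9·44 = 26136; EF = 9·44·56 = 22176.
Length 3: A..C: k=1: 0+32076+66·9·66=71280; k=2: 32076+0+66·54·66=267300 → min 71280 | B..D: k=2: 0+32076+9·54·9=36450; k=3: 32076+0+9·66·9=37422 → min 36450 | C..E: k=3: 0+26136+54·66·44=182952; k=4: 32076+0+54·9·44=53460 → min 53460 | D..F: k=4: 0+22176+66·9·56=55440; k=5: 26136+0+66·44·56=188760 → min 55440.
Length 4: A..D: k=1: 0+36450+66·9·9=41796; k=2: 32076+32076+66·54·9=96228; k=3: 71280+0+66·66·9=110484 → min 41796 | B..E: k=2: 0+53460+9·54·44=74844; k=3: 32076+26136+9·66·44=84348; k=4: 36450+0+9·9·44=40014 → min 40014 | C..F: k=3: 0+55440+54·66·56=255024; k=4: 32076+22176+54·9·56=81468; k=5: 53460+0+54·44·56=186516 → min 81468.
Length 5: A..E: k=1: 0+40014+66·9·44=66150; k=2: 32076+53460+66·54·44=242352; k=3: 71280+26136+66·66·44=289080; k=4: 41796+0+66·9·44=67932 → min 66150 | B..F: k=2: 0+81468+9·54·56=108684; k=3: 32076+55440+9·66·56=120780; k=4: 36450+22176+9·9·56=63162; k=5: 40014+0+9·44·56=62190 → min 62190.
Length 6: A..F: k=1: 0+62190+66·9·56=95454; k=2: 32076+81468+66·54·56=313128; k=3: 71280+55440+66·66·56=370656; k=4: 41796+22176+66·9·56=97236; k=5: 66150+0+66·44·56=228774 → min 95454.
Optimal order: (A(((B(CD))E)F)) with cost 95454.

95454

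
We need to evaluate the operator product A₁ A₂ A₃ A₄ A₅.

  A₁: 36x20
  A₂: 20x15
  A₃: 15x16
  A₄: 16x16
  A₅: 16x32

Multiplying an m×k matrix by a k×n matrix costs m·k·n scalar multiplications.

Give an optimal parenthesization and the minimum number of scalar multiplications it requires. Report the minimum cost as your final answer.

Adjacent pairs: A₁A₂ = 36·20·15 = 10800; A₂A₃ = 20·15·16 = 4800; A₃A₄ = 15·16·16 = 3840; A₄A₅ = 16·16·32 = 8192.
Length 3: A₁..A₃: k=1: 0+4800+36·20·16=16320; k=2: 10800+0+36·15·16=19440 → min 16320 | A₂..A₄: k=2: 0+3840+20·15·16=8640; k=3: 4800+0+20·16·16=9920 → min 8640 | A₃..A₅: k=3: 0+8192+15·16·32=15872; k=4: 3840+0+15·16·32=11520 → min 11520.
Length 4: A₁..A₄: k=1: 0+8640+36·20·16=20160; k=2: 10800+3840+36·15·16=23280; k=3: 16320+0+36·16·16=25536 → min 20160 | A₂..A₅: k=2: 0+11520+20·15·32=21120; k=3: 4800+8192+20·16·32=23232; k=4: 8640+0+20·16·32=18880 → min 18880.
Length 5: A₁..A₅: k=1: 0+18880+36·20·32=41920; k=2: 10800+11520+36·15·32=39600; k=3: 16320+8192+36·16·32=42944; k=4: 20160+0+36·16·32=38592 → min 38592.
Optimal parenthesization: ((A₁ (A₂ (A₃ A₄))) A₅) with cost 38592.

38592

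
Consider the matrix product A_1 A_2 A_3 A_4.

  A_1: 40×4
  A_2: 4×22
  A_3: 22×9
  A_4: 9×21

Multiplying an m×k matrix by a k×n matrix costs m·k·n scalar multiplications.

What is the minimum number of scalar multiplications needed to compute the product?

Adjacent pairs: A_1A_2 = 40·4·22 = 3520; A_2A_3 = 4·22·9 = 792; A_3A_4 = 22·9·21 = 4158.
Length 3: A_1..A_3: k=1: 0+792+40·4·9=2232; k=2: 3520+0+40·22·9=11440 → min 2232 | A_2..A_4: k=2: 0+4158+4·22·21=6006; k=3: 792+0+4·9·21=1548 → min 1548.
Length 4: A_1..A_4: k=1: 0+1548+40·4·21=4908; k=2: 3520+4158+40·22·21=26158; k=3: 2232+0+40·9·21=9792 → min 4908.
Optimal order: (A_1 ((A_2 A_3) A_4)) with cost 4908.

4908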